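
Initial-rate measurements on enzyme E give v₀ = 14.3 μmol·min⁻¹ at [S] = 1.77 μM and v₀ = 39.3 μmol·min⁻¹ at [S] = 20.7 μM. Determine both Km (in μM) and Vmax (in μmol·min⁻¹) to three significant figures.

Km = 4.04 μM; Vmax = 47.0 μmol·min⁻¹

In reciprocal form, 1/v = (Km/Vmax)·(1/[S]) + 1/Vmax. The two points give (1/[S], 1/v) = (0.5650, 0.06993) and (0.04831, 0.02545).
Slope = (0.06993 − 0.02545)/(0.5650 − 0.04831) = 0.08610; intercept = 0.06993 − 0.08610×0.5650 = 0.02129.
Vmax = 1/intercept = 47.0 μmol·min⁻¹; Km = slope × Vmax = 0.08610 × 47.0 = 4.04 μM.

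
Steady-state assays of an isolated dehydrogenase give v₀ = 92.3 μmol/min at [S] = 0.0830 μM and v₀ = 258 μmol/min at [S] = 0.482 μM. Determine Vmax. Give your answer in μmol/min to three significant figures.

412 μmol/min

In reciprocal form, 1/v = (Km/Vmax)·(1/[S]) + 1/Vmax. The two points give (1/[S], 1/v) = (12.05, 0.01083) and (2.075, 0.003876).
Slope = (0.01083 − 0.003876)/(12.05 − 2.075) = 0.0006977; intercept = 0.01083 − 0.0006977×12.05 = 0.002429.
Vmax = 1/intercept = 412 μmol/min; Km = slope × Vmax = 0.0006977 × 412 = 0.287 μM.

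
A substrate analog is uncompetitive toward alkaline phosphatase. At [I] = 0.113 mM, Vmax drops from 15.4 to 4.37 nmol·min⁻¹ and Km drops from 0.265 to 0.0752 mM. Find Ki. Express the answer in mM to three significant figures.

Uncompetitive: Vmax,app = Vmax/α (and Km,app = Km/α) with α = 1 + [I]/Ki.
α = Vmax/Vmax,app = 15.4/4.37 = 3.524.
Since α = 1 + [I]/Ki, [I]/Ki = 3.524 − 1 = 2.524 and Ki = 0.113/2.524 = 0.0448 mM.

0.0448 mM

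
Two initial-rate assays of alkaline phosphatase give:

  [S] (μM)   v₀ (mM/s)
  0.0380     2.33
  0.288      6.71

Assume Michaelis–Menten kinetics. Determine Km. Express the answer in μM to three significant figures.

In reciprocal form, 1/v = (Km/Vmax)·(1/[S]) + 1/Vmax. The two points give (1/[S], 1/v) = (26.32, 0.4292) and (3.472, 0.1490).
Slope = (0.4292 − 0.1490)/(26.32 − 3.472) = 0.01226; intercept = 0.4292 − 0.01226×26.32 = 0.1064.
Vmax = 1/intercept = 9.39 mM/s; Km = slope × Vmax = 0.01226 × 9.39 = 0.115 μM.

0.115 μM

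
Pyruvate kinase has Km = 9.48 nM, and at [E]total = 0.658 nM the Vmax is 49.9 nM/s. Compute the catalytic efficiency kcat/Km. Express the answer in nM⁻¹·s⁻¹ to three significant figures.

8.00 nM⁻¹·s⁻¹

kcat = Vmax/[E]total = 49.9/0.658 = 75.8 s⁻¹.
kcat/Km = 75.8/9.48 = 8.00 nM⁻¹·s⁻¹.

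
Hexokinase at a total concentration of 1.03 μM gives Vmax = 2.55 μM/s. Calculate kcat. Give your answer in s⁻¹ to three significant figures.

2.48 s⁻¹

kcat = Vmax/[E]total = 2.55 μM/s / 1.03 μM = 2.48 s⁻¹.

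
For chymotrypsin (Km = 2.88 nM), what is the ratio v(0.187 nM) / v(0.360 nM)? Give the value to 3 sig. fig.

0.549

Since Vmax cancels, v₂/v₁ = [S]₂(Km+[S]₁) / [S]₁(Km+[S]₂).
= 0.187×(2.88+0.360) / (0.360×(2.88+0.187)) = 0.6059/1.104 = 0.549.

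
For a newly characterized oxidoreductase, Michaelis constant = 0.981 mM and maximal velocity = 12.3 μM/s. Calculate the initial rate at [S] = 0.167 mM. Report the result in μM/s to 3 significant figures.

v = Vmax·[S]/(Km + [S]) = 12.3 × 0.167 / (0.981 + 0.167)
  = 2.054 / 1.148 = 1.79 μM/s.

1.79 μM/s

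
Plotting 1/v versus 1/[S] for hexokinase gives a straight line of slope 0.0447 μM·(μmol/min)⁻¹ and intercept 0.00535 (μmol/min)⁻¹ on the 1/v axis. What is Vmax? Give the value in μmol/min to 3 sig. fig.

187 μmol/min

The y-intercept of a Lineweaver–Burk plot equals 1/Vmax, so Vmax = 1/0.00535 = 187 μmol/min.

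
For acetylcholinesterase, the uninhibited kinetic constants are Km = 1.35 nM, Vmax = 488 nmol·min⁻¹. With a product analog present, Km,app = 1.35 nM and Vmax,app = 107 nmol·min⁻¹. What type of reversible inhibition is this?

noncompetitive

Vmax decreases (488 → 107 nmol·min⁻¹) while Km is unchanged — pure noncompetitive inhibition.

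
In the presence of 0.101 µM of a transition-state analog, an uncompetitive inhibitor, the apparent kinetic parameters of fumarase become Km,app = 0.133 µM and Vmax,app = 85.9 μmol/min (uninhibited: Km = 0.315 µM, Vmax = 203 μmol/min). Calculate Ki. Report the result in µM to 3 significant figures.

0.0741 µM

Uncompetitive: Vmax,app = Vmax/α (and Km,app = Km/α) with α = 1 + [I]/Ki.
α = Vmax/Vmax,app = 203/85.9 = 2.363.
Ki = [I]/(α − 1) = 0.101/1.363 = 0.0741 µM.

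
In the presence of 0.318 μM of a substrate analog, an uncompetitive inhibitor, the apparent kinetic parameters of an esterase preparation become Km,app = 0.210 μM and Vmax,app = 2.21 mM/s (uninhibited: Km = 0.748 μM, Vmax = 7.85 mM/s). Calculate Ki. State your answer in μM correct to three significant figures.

Uncompetitive: Vmax,app = Vmax/α (and Km,app = Km/α) with α = 1 + [I]/Ki.
α = Vmax/Vmax,app = 7.85/2.21 = 3.552.
Ki = [I]/(α − 1) = 0.318/2.552 = 0.125 μM.

0.125 μM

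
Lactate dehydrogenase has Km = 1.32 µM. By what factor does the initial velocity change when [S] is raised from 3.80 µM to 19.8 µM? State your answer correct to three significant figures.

The fractional saturations are [S]/(Km+[S]) = 3.80/5.120 = 0.7422 and 19.8/21.12 = 0.9375.
v₂/v₁ is just their ratio: 0.9375/0.7422 = 1.26.

1.26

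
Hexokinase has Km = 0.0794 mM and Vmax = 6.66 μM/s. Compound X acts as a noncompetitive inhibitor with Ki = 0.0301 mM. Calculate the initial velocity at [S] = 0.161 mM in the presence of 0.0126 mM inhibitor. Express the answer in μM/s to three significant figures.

3.14 μM/s

With α = 1 + [I]/Ki = 1 + 0.0126/0.0301 = 1.419, the noncompetitive rate law is v = (Vmax/α)·[S] / (Km + [S]).
v = (6.66/1.419)×0.161 / (0.0794 + 0.161) = 0.7559/0.2404 = 3.14 μM/s.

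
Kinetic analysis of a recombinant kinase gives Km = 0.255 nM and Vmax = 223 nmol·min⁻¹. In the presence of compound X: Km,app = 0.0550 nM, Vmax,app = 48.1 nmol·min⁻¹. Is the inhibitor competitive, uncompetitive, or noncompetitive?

uncompetitive

Both Km and Vmax decrease by the same factor (~4.64-fold) — characteristic of uncompetitive inhibition.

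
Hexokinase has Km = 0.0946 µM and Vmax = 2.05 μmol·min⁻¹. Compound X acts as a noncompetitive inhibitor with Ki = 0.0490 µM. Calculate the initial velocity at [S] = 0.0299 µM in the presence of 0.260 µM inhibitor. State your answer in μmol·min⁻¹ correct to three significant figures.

α = 1 + [I]/Ki = 1 + 0.260/0.0490 = 6.306.
For a noncompetitive inhibitor, Vmax is reduced to Vmax/α while Km is unchanged: Km,app = 0.0946 µM, Vmax,app = 0.325 μmol·min⁻¹.
v = Vmax,app·[S]/(Km,app + [S]) = 0.325 × 0.0299/(0.0946 + 0.0299) = 0.0781 μmol·min⁻¹.

0.0781 μmol·min⁻¹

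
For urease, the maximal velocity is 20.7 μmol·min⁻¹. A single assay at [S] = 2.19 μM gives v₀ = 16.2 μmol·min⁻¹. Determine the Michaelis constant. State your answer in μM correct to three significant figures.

From v = Vmax[S]/(Km+[S]), Km = [S](Vmax − v)/v.
Km = 2.19 × (20.7 − 16.2) / 16.2 = 9.855/16.2 = 0.608 μM.

0.608 μM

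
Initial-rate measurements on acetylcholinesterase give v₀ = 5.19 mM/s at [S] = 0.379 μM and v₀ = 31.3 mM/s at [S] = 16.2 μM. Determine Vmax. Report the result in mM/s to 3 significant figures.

From v = Vmax[S]/(Km+[S]), each point gives Vmax = v(Km+[S])/[S].
Equating: 5.19(Km+0.379)/0.379 = 31.3(Km+16.2)/16.2.
13.69·Km + 5.19 = 1.932·Km + 31.3, so (13.69 − 1.932)·Km = 31.3 − 5.19.
Km = 26.11/11.76 = 2.22 μM; then Vmax = 5.19(2.22+0.379)/0.379 = 35.6 mM/s.

35.6 mM/s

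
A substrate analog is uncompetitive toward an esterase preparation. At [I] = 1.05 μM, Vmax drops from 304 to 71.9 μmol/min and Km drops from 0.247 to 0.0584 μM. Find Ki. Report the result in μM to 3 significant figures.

Uncompetitive: Vmax,app = Vmax/α (and Km,app = Km/α) with α = 1 + [I]/Ki.
α = Vmax/Vmax,app = 304/71.9 = 4.228.
Ki = [I]/(α − 1) = 1.05/3.228 = 0.325 μM.

0.325 μM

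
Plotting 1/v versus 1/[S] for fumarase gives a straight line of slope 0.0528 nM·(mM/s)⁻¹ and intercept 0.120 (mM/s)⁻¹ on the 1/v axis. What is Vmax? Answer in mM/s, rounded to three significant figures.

The y-intercept of a Lineweaver–Burk plot equals 1/Vmax, so Vmax = 1/0.120 = 8.33 mM/s.

8.33 mM/s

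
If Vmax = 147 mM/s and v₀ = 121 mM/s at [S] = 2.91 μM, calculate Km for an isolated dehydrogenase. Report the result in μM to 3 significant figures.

v/Vmax = 121/147 = 0.8231 = [S]/(Km+[S]).
So Km + [S] = [S]/0.8231 = 3.535 μM, giving Km = 3.535 − 2.91 = 0.625 μM.

0.625 μM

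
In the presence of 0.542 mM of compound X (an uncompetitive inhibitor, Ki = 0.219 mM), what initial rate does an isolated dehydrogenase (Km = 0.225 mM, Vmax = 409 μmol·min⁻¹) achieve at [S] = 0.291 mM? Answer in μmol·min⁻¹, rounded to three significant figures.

α = 1 + [I]/Ki = 1 + 0.542/0.219 = 3.475.
For an uncompetitive inhibitor, both parameters are divided by α, giving Vmax/α and Km/α: Km,app = 0.0648 mM, Vmax,app = 118 μmol·min⁻¹.
v = Vmax,app·[S]/(Km,app + [S]) = 118 × 0.291/(0.0648 + 0.291) = 96.3 μmol·min⁻¹.

96.3 μmol·min⁻¹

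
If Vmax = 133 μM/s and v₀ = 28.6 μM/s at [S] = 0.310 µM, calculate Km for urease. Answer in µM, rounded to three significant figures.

1.13 µM

v/Vmax = 28.6/133 = 0.2150 = [S]/(Km+[S]).
So Km + [S] = [S]/0.2150 = 1.442 µM, giving Km = 1.442 − 0.310 = 1.13 µM.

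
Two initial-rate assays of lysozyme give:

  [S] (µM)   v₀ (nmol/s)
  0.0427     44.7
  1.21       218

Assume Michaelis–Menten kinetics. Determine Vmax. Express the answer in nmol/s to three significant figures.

254 nmol/s

In reciprocal form, 1/v = (Km/Vmax)·(1/[S]) + 1/Vmax. The two points give (1/[S], 1/v) = (23.42, 0.02237) and (0.8264, 0.004587).
Slope = (0.02237 − 0.004587)/(23.42 − 0.8264) = 0.0007872; intercept = 0.02237 − 0.0007872×23.42 = 0.003937.
Vmax = 1/intercept = 254 nmol/s; Km = slope × Vmax = 0.0007872 × 254 = 0.200 µM.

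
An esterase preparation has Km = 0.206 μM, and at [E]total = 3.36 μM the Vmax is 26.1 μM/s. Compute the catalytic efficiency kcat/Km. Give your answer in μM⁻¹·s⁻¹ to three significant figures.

37.7 μM⁻¹·s⁻¹

kcat = Vmax/[E]total = 26.1/3.36 = 7.77 s⁻¹.
kcat/Km = 7.77/0.206 = 37.7 μM⁻¹·s⁻¹.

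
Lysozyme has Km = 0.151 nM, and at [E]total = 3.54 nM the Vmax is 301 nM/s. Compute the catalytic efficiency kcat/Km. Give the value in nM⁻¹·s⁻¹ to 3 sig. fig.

563 nM⁻¹·s⁻¹

kcat = Vmax/[E]total = 301/3.54 = 85.0 s⁻¹.
kcat/Km = 85.0/0.151 = 563 nM⁻¹·s⁻¹.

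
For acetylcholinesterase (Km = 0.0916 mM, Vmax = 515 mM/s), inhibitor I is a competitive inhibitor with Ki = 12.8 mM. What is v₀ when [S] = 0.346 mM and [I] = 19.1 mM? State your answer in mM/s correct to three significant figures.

310 mM/s

With α = 1 + [I]/Ki = 1 + 19.1/12.8 = 2.492, the competitive rate law is v = Vmax[S] / (αKm + [S]).
v = 515×0.346 / (2.492×0.0916 + 0.346) = 178.2/0.5743 = 310 mM/s.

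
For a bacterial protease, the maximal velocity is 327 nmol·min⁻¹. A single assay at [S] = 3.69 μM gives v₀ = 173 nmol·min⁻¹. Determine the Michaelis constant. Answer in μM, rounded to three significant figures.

v/Vmax = 173/327 = 0.5291 = [S]/(Km+[S]).
So Km + [S] = [S]/0.5291 = 6.975 μM, giving Km = 6.975 − 3.69 = 3.28 μM.

3.28 μM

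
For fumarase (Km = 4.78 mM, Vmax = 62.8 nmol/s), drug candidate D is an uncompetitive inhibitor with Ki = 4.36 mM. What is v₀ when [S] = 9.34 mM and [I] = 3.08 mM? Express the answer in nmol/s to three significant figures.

α = 1 + [I]/Ki = 1 + 3.08/4.36 = 1.706.
For an uncompetitive inhibitor, both parameters are divided by α, giving Vmax/α and Km/α: Km,app = 2.80 mM, Vmax,app = 36.8 nmol/s.
v = Vmax,app·[S]/(Km,app + [S]) = 36.8 × 9.34/(2.80 + 9.34) = 28.3 nmol/s.

28.3 nmol/s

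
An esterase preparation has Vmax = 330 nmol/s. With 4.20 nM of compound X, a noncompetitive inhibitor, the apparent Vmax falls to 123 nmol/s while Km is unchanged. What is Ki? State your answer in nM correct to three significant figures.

Noncompetitive: Vmax,app = Vmax/α with α = 1 + [I]/Ki.
α = Vmax/Vmax,app = 330/123 = 2.683.
Ki = [I]/(α − 1) = 4.20/1.683 = 2.50 nM.

2.50 nM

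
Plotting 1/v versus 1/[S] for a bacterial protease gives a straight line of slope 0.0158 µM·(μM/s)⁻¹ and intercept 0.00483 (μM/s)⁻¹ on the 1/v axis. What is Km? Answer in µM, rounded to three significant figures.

y-intercept = 1/Vmax ⇒ Vmax = 207 μM/s; slope = Km/Vmax ⇒ Km = slope × Vmax.
Km = 0.0158 × 207 = 3.27 µM.

3.27 µM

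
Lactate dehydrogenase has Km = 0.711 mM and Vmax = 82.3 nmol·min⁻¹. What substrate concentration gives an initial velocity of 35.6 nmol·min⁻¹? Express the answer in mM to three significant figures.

Rearranging v = Vmax[S]/(Km+[S]) gives [S] = Km·v/(Vmax − v).
[S] = 0.711 × 35.6 / (82.3 − 35.6) = 25.31/46.70 = 0.542 mM.

0.542 mM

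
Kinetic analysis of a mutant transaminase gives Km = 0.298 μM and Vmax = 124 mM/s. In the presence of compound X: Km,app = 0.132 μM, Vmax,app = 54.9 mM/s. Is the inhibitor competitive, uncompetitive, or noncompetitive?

uncompetitive

Both Km and Vmax decrease by the same factor (~2.26-fold) — characteristic of uncompetitive inhibition.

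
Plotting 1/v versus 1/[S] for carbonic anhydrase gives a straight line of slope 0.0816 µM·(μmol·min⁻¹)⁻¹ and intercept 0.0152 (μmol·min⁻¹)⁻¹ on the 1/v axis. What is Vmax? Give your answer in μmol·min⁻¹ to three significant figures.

The y-intercept of a Lineweaver–Burk plot equals 1/Vmax, so Vmax = 1/0.0152 = 65.8 μmol·min⁻¹.

65.8 μmol·min⁻¹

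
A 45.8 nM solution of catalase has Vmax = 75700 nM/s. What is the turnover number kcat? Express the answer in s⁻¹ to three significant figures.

1650 s⁻¹

kcat = Vmax/[E]total = 75700 nM/s / 45.8 nM = 1650 s⁻¹.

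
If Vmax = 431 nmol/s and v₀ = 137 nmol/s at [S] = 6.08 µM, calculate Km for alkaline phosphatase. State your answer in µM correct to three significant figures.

13.0 µM

From v = Vmax[S]/(Km+[S]), Km = [S](Vmax − v)/v.
Km = 6.08 × (431 − 137) / 137 = 1788/137 = 13.0 µM.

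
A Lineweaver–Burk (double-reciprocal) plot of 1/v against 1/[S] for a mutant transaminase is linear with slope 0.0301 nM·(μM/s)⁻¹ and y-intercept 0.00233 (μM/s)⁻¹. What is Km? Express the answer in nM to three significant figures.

12.9 nM

y-intercept = 1/Vmax ⇒ Vmax = 429 μM/s; slope = Km/Vmax ⇒ Km = slope × Vmax.
Km = 0.0301 × 429 = 12.9 nM.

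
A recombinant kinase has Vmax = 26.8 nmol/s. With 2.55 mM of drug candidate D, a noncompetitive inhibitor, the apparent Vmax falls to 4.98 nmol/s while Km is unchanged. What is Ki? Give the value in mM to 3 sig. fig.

0.582 mM

Noncompetitive: Vmax,app = Vmax/α with α = 1 + [I]/Ki.
α = Vmax/Vmax,app = 26.8/4.98 = 5.382.
Ki = [I]/(α − 1) = 2.55/4.382 = 0.582 mM.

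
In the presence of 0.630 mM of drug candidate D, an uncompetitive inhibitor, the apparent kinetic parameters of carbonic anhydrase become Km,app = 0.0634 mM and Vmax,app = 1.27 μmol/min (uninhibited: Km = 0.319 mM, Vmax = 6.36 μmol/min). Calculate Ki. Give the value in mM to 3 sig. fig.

0.157 mM

Uncompetitive: Vmax,app = Vmax/α (and Km,app = Km/α) with α = 1 + [I]/Ki.
α = Vmax/Vmax,app = 6.36/1.27 = 5.008.
Ki = [I]/(α − 1) = 0.630/4.008 = 0.157 mM.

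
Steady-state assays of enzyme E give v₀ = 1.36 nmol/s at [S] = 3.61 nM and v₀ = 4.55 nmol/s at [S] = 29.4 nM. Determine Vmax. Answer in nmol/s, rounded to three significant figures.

6.77 nmol/s

In reciprocal form, 1/v = (Km/Vmax)·(1/[S]) + 1/Vmax. The two points give (1/[S], 1/v) = (0.2770, 0.7353) and (0.03401, 0.2198).
Slope = (0.7353 − 0.2198)/(0.2770 − 0.03401) = 2.122; intercept = 0.7353 − 2.122×0.2770 = 0.1476.
Vmax = 1/intercept = 6.77 nmol/s; Km = slope × Vmax = 2.122 × 6.77 = 14.4 nM.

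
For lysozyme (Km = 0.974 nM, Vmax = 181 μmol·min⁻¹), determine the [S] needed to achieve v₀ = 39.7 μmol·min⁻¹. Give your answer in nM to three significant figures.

Rearranging v = Vmax[S]/(Km+[S]) gives [S] = Km·v/(Vmax − v).
[S] = 0.974 × 39.7 / (181 − 39.7) = 38.67/141.3 = 0.274 nM.

0.274 nM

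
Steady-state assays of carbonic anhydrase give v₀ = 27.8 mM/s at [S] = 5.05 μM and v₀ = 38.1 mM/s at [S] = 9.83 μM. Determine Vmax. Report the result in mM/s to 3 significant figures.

62.6 mM/s

From v = Vmax[S]/(Km+[S]), each point gives Vmax = v(Km+[S])/[S].
Equating: 27.8(Km+5.05)/5.05 = 38.1(Km+9.83)/9.83.
5.505·Km + 27.8 = 3.876·Km + 38.1, so (5.505 − 3.876)·Km = 38.1 − 27.8.
Km = 10.30/1.629 = 6.32 μM; then Vmax = 27.8(6.32+5.05)/5.05 = 62.6 mM/s.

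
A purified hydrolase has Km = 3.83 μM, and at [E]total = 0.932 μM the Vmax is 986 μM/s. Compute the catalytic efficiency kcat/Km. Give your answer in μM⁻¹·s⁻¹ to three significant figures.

276 μM⁻¹·s⁻¹

kcat = Vmax/[E]total = 986/0.932 = 1060 s⁻¹.
kcat/Km = 1060/3.83 = 276 μM⁻¹·s⁻¹.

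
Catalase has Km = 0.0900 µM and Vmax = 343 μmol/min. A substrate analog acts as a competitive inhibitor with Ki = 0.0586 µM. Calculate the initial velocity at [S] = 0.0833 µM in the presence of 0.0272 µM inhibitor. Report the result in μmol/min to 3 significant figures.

α = 1 + [I]/Ki = 1 + 0.0272/0.0586 = 1.464.
For a competitive inhibitor, Vmax is unchanged and the apparent Km becomes α·Km: Km,app = 0.132 µM, Vmax,app = 343 μmol/min.
v = Vmax,app·[S]/(Km,app + [S]) = 343 × 0.0833/(0.132 + 0.0833) = 133 μmol/min.

133 μmol/min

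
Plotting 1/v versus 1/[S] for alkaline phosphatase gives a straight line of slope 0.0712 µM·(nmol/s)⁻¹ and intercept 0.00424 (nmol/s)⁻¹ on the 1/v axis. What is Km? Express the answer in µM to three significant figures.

y-intercept = 1/Vmax ⇒ Vmax = 236 nmol/s; slope = Km/Vmax ⇒ Km = slope × Vmax.
Km = 0.0712 × 236 = 16.8 µM.

16.8 µM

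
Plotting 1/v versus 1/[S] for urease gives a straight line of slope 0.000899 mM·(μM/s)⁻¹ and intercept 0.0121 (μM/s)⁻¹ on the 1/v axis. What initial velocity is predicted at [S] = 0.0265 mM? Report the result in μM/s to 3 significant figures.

21.7 μM/s

The y-intercept is 1/Vmax, so Vmax = 1/0.0121 = 82.6 μM/s.
The slope is Km/Vmax, so Km = 0.000899 × 82.6 = 0.0743 mM.
Then v = 82.6 × 0.0265/(0.0743 + 0.0265) = 21.7 μM/s.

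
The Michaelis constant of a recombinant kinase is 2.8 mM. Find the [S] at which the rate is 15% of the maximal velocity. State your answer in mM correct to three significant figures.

0.494 mM

v/Vmax = [S]/(Km+[S]) = 0.15, so [S] = Km·0.15/(1 − 0.15) = 2.8 × 0.1765.
[S] = 0.494 mM.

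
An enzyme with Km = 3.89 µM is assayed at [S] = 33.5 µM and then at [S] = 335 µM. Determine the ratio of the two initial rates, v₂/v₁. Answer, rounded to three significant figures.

Since Vmax cancels, v₂/v₁ = [S]₂(Km+[S]₁) / [S]₁(Km+[S]₂).
= 335×(3.89+33.5) / (33.5×(3.89+335)) = 12530/11350 = 1.10.

1.10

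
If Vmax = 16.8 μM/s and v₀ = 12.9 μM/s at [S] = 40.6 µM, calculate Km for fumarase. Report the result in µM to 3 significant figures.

v/Vmax = 12.9/16.8 = 0.7679 = [S]/(Km+[S]).
So Km + [S] = [S]/0.7679 = 52.87 µM, giving Km = 52.87 − 40.6 = 12.3 µM.

12.3 µM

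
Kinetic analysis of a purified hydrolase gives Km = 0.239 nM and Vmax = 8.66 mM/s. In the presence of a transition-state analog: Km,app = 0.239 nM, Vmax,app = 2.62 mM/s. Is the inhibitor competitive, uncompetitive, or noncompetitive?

Vmax decreases (8.66 → 2.62 mM/s) while Km is unchanged — pure noncompetitive inhibition.

noncompetitive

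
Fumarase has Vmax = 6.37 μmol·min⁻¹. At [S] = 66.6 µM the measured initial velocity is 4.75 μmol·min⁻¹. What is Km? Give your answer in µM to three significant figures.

From v = Vmax[S]/(Km+[S]), Km = [S](Vmax − v)/v.
Km = 66.6 × (6.37 − 4.75) / 4.75 = 107.9/4.75 = 22.7 µM.

22.7 µM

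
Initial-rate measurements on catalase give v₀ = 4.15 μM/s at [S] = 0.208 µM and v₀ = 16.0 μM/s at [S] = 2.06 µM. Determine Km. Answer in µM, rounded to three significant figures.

0.973 µM

From v = Vmax[S]/(Km+[S]), each point gives Vmax = v(Km+[S])/[S].
Equating: 4.15(Km+0.208)/0.208 = 16.0(Km+2.06)/2.06.
19.95·Km + 4.15 = 7.767·Km + 16.0, so (19.95 − 7.767)·Km = 16.0 − 4.15.
Km = 11.85/12.18 = 0.973 µM; then Vmax = 4.15(0.973+0.208)/0.208 = 23.6 μM/s.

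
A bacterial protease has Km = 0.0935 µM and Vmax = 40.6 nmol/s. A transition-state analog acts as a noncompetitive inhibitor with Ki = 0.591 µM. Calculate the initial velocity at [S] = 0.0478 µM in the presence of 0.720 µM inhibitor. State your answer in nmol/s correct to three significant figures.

With α = 1 + [I]/Ki = 1 + 0.720/0.591 = 2.218, the noncompetitive rate law is v = (Vmax/α)·[S] / (Km + [S]).
v = (40.6/2.218)×0.0478 / (0.0935 + 0.0478) = 0.8749/0.1413 = 6.19 nmol/s.

6.19 nmol/s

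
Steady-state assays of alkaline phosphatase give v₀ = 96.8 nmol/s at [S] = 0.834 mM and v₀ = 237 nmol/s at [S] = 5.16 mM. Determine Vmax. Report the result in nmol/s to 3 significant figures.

In reciprocal form, 1/v = (Km/Vmax)·(1/[S]) + 1/Vmax. The two points give (1/[S], 1/v) = (1.199, 0.01033) and (0.1938, 0.004219).
Slope = (0.01033 − 0.004219)/(1.199 − 0.1938) = 0.006079; intercept = 0.01033 − 0.006079×1.199 = 0.003041.
Vmax = 1/intercept = 329 nmol/s; Km = slope × Vmax = 0.006079 × 329 = 2.00 mM.

329 nmol/s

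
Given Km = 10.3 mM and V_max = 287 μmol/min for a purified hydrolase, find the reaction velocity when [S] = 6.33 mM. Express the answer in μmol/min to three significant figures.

109 μmol/min

[S]/(Km+[S]) = 6.33/16.63 = 0.3806, the fractional saturation.
v = 0.3806 × Vmax = 0.3806 × 287 = 109 μmol/min.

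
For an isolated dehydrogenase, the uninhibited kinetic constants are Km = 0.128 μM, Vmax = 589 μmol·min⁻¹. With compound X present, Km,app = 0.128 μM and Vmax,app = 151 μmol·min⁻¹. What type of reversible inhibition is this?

Vmax decreases (589 → 151 μmol·min⁻¹) while Km is unchanged — pure noncompetitive inhibition.

noncompetitive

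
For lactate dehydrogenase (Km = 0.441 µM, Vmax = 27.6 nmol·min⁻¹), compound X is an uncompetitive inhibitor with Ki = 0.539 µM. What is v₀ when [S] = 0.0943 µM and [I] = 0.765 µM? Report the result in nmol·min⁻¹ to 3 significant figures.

3.89 nmol·min⁻¹

With α = 1 + [I]/Ki = 1 + 0.765/0.539 = 2.419, the uncompetitive rate law is v = (Vmax/α)·[S] / (Km/α + [S]).
v = (27.6/2.419)×0.0943 / (0.441/2.419 + 0.0943) = 1.076/0.2766 = 3.89 nmol·min⁻¹.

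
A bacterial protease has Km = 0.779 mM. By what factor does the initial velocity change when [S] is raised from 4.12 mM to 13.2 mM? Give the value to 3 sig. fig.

1.12

The fractional saturations are [S]/(Km+[S]) = 4.12/4.899 = 0.8410 and 13.2/13.98 = 0.9443.
v₂/v₁ is just their ratio: 0.9443/0.8410 = 1.12.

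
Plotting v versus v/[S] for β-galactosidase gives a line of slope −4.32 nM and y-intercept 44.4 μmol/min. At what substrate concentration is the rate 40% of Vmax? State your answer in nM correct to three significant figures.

2.88 nM

The Eadie–Hofstee slope gives Km = 4.32 nM (slope = −Km).
v/Vmax = [S]/(Km+[S]) = 0.4 ⇒ [S] = Km·0.4/(1−0.4) = 4.32 × 0.6667 = 2.88 nM.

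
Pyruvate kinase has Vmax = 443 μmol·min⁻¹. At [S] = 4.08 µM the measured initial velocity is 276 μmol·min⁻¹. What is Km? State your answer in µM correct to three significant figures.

v/Vmax = 276/443 = 0.6230 = [S]/(Km+[S]).
So Km + [S] = [S]/0.6230 = 6.549 µM, giving Km = 6.549 − 4.08 = 2.47 µM.

2.47 µM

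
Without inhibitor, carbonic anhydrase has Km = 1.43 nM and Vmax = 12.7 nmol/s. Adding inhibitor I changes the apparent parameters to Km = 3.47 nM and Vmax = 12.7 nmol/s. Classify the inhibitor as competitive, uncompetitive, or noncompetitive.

competitive

Km increases (1.43 → 3.47 nM) while Vmax is unchanged — the hallmark of competitive inhibition.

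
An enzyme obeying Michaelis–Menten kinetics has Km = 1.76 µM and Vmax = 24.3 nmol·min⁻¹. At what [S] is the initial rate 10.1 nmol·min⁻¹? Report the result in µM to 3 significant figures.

1.25 µM

The required fractional saturation is v/Vmax = 10.1/24.3 = 0.4156.
Then [S]/(Km+[S]) = 0.4156 ⇒ [S] = 1.76 × 0.4156/(1 − 0.4156) = 1.25 µM.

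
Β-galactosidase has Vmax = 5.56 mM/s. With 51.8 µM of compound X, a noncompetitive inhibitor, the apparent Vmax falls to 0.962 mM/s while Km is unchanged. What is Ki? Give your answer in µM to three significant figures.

Noncompetitive: Vmax,app = Vmax/α with α = 1 + [I]/Ki.
α = Vmax/Vmax,app = 5.56/0.962 = 5.780.
Since α = 1 + [I]/Ki, [I]/Ki = 5.780 − 1 = 4.780 and Ki = 51.8/4.780 = 10.8 µM.

10.8 µM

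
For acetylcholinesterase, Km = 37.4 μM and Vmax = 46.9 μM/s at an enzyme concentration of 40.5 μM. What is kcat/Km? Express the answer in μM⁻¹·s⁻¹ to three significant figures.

kcat = Vmax/[E]total = 46.9/40.5 = 1.16 s⁻¹.
kcat/Km = 1.16/37.4 = 0.0310 μM⁻¹·s⁻¹.

0.0310 μM⁻¹·s⁻¹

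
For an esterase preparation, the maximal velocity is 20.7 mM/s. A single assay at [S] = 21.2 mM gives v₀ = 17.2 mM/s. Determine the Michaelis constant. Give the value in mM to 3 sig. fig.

v/Vmax = 17.2/20.7 = 0.8309 = [S]/(Km+[S]).
So Km + [S] = [S]/0.8309 = 25.51 mM, giving Km = 25.51 − 21.2 = 4.31 mM.

4.31 mM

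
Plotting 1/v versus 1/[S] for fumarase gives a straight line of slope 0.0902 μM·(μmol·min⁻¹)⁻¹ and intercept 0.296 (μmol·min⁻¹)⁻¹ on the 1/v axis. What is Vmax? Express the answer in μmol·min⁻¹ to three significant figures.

The y-intercept of a Lineweaver–Burk plot equals 1/Vmax, so Vmax = 1/0.296 = 3.38 μmol·min⁻¹.

3.38 μmol·min⁻¹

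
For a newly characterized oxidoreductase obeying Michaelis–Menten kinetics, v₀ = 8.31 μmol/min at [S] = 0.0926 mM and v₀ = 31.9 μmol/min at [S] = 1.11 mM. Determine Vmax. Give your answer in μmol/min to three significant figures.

43.0 μmol/min

In reciprocal form, 1/v = (Km/Vmax)·(1/[S]) + 1/Vmax. The two points give (1/[S], 1/v) = (10.80, 0.1203) and (0.9009, 0.03135).
Slope = (0.1203 − 0.03135)/(10.80 − 0.9009) = 0.008990; intercept = 0.1203 − 0.008990×10.80 = 0.02325.
Vmax = 1/intercept = 43.0 μmol/min; Km = slope × Vmax = 0.008990 × 43.0 = 0.387 mM.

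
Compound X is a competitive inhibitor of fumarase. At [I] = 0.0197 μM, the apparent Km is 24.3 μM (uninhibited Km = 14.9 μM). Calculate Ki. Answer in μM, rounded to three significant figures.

0.0312 μM

Competitive: Km,app = α·Km with α = 1 + [I]/Ki.
α = Km,app/Km = 24.3/14.9 = 1.631.
Since α = 1 + [I]/Ki, [I]/Ki = 1.631 − 1 = 0.6309 and Ki = 0.0197/0.6309 = 0.0312 μM.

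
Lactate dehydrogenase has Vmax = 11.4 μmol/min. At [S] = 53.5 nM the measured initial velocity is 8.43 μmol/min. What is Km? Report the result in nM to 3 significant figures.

18.8 nM

From v = Vmax[S]/(Km+[S]), Km = [S](Vmax − v)/v.
Km = 53.5 × (11.4 − 8.43) / 8.43 = 158.9/8.43 = 18.8 nM.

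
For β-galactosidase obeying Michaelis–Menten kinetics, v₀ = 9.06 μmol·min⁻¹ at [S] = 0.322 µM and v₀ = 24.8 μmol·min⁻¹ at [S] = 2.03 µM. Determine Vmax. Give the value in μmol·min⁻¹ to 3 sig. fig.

36.9 μmol·min⁻¹

In reciprocal form, 1/v = (Km/Vmax)·(1/[S]) + 1/Vmax. The two points give (1/[S], 1/v) = (3.106, 0.1104) and (0.4926, 0.04032).
Slope = (0.1104 − 0.04032)/(3.106 − 0.4926) = 0.02681; intercept = 0.1104 − 0.02681×3.106 = 0.02712.
Vmax = 1/intercept = 36.9 μmol·min⁻¹; Km = slope × Vmax = 0.02681 × 36.9 = 0.989 µM.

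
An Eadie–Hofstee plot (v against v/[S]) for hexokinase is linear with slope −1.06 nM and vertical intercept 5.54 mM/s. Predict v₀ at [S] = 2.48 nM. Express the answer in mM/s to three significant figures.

3.88 mM/s

In the Eadie–Hofstee form v = Vmax − Km·(v/[S]), the slope is −Km and the intercept is Vmax, so Km = 1.06 nM and Vmax = 5.54 mM/s.
v = 5.54 × 2.48/(1.06 + 2.48) = 3.88 mM/s.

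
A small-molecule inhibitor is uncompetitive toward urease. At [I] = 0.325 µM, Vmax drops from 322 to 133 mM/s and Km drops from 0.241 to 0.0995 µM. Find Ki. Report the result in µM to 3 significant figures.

0.229 µM

Uncompetitive: Vmax,app = Vmax/α (and Km,app = Km/α) with α = 1 + [I]/Ki.
α = Vmax/Vmax,app = 322/133 = 2.421.
Since α = 1 + [I]/Ki, [I]/Ki = 2.421 − 1 = 1.421 and Ki = 0.325/1.421 = 0.229 µM.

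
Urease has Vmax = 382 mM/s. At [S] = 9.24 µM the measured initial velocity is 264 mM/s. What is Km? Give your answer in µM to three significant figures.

4.13 µM

v/Vmax = 264/382 = 0.6911 = [S]/(Km+[S]).
So Km + [S] = [S]/0.6911 = 13.37 µM, giving Km = 13.37 − 9.24 = 4.13 µM.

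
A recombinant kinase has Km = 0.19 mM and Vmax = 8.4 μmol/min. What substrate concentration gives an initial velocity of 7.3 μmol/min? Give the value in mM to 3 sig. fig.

1.26 mM

Rearranging v = Vmax[S]/(Km+[S]) gives [S] = Km·v/(Vmax − v).
[S] = 0.19 × 7.3 / (8.4 − 7.3) = 1.387/1.100 = 1.26 mM.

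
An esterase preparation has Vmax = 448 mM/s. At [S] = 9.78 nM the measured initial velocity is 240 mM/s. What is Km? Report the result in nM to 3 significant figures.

8.48 nM

v/Vmax = 240/448 = 0.5357 = [S]/(Km+[S]).
So Km + [S] = [S]/0.5357 = 18.26 nM, giving Km = 18.26 − 9.78 = 8.48 nM.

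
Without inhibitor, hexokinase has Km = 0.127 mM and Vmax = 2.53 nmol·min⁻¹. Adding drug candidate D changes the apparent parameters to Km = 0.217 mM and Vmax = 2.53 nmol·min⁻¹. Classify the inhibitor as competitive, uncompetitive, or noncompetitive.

Km increases (0.127 → 0.217 mM) while Vmax is unchanged — the hallmark of competitive inhibition.

competitive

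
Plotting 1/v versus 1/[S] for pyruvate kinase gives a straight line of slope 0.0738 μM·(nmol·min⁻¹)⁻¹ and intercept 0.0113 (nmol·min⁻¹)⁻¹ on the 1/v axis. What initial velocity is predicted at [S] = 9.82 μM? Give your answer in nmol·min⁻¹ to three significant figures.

53.1 nmol·min⁻¹

The y-intercept is 1/Vmax, so Vmax = 1/0.0113 = 88.5 nmol·min⁻¹.
The slope is Km/Vmax, so Km = 0.0738 × 88.5 = 6.53 μM.
Then v = 88.5 × 9.82/(6.53 + 9.82) = 53.1 nmol·min⁻¹.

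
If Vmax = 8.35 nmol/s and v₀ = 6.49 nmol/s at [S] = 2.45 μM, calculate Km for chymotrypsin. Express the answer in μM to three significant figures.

0.702 μM

v/Vmax = 6.49/8.35 = 0.7772 = [S]/(Km+[S]).
So Km + [S] = [S]/0.7772 = 3.152 μM, giving Km = 3.152 − 2.45 = 0.702 μM.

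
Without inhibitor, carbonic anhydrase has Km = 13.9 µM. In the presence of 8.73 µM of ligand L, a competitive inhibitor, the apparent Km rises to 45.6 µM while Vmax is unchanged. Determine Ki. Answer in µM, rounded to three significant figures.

3.83 µM

Competitive: Km,app = α·Km with α = 1 + [I]/Ki.
α = Km,app/Km = 45.6/13.9 = 3.281.
Since α = 1 + [I]/Ki, [I]/Ki = 3.281 − 1 = 2.281 and Ki = 8.73/2.281 = 3.83 µM.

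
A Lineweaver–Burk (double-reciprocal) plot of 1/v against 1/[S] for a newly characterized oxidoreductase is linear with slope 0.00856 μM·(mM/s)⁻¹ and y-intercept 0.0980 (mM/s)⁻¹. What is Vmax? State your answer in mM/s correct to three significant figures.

The y-intercept of a Lineweaver–Burk plot equals 1/Vmax, so Vmax = 1/0.0980 = 10.2 mM/s.

10.2 mM/s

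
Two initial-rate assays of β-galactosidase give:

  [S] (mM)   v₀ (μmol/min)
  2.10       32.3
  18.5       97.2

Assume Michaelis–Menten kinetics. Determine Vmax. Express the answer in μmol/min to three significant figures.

From v = Vmax[S]/(Km+[S]), each point gives Vmax = v(Km+[S])/[S].
Equating: 32.3(Km+2.10)/2.10 = 97.2(Km+18.5)/18.5.
15.38·Km + 32.3 = 5.254·Km + 97.2, so (15.38 − 5.254)·Km = 97.2 − 32.3.
Km = 64.90/10.13 = 6.41 mM; then Vmax = 32.3(6.41+2.10)/2.10 = 131 μmol/min.

131 μmol/min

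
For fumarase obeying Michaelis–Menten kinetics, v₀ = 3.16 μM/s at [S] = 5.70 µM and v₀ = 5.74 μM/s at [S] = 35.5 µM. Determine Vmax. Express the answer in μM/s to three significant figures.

6.80 μM/s

In reciprocal form, 1/v = (Km/Vmax)·(1/[S]) + 1/Vmax. The two points give (1/[S], 1/v) = (0.1754, 0.3165) and (0.02817, 0.1742).
Slope = (0.3165 − 0.1742)/(0.1754 − 0.02817) = 0.9658; intercept = 0.3165 − 0.9658×0.1754 = 0.1470.
Vmax = 1/intercept = 6.80 μM/s; Km = slope × Vmax = 0.9658 × 6.80 = 6.57 µM.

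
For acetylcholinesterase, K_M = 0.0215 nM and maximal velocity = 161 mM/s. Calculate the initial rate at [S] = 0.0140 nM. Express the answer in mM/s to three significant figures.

[S]/(Km+[S]) = 0.0140/0.03550 = 0.3944, the fractional saturation.
v = 0.3944 × Vmax = 0.3944 × 161 = 63.5 mM/s.

63.5 mM/s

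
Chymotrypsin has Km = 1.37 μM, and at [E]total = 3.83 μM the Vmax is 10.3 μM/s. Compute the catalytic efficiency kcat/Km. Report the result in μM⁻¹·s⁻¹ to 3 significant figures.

1.96 μM⁻¹·s⁻¹

kcat = Vmax/[E]total = 10.3/3.83 = 2.69 s⁻¹.
kcat/Km = 2.69/1.37 = 1.96 μM⁻¹·s⁻¹.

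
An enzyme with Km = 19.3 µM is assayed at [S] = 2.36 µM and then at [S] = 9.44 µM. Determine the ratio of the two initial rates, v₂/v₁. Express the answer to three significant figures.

Since Vmax cancels, v₂/v₁ = [S]₂(Km+[S]₁) / [S]₁(Km+[S]₂).
= 9.44×(19.3+2.36) / (2.36×(19.3+9.44)) = 204.5/67.83 = 3.01.

3.01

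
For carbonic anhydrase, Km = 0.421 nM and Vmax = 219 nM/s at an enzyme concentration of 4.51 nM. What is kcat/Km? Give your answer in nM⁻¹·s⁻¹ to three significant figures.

115 nM⁻¹·s⁻¹

kcat = Vmax/[E]total = 219/4.51 = 48.6 s⁻¹.
kcat/Km = 48.6/0.421 = 115 nM⁻¹·s⁻¹.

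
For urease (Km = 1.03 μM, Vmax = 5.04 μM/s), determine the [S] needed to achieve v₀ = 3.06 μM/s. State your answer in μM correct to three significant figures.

Rearranging v = Vmax[S]/(Km+[S]) gives [S] = Km·v/(Vmax − v).
[S] = 1.03 × 3.06 / (5.04 − 3.06) = 3.152/1.980 = 1.59 μM.

1.59 μM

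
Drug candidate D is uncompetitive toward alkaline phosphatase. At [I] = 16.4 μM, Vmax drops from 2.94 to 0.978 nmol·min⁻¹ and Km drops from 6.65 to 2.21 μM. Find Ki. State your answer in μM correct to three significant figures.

8.17 μM

Uncompetitive: Vmax,app = Vmax/α (and Km,app = Km/α) with α = 1 + [I]/Ki.
α = Vmax/Vmax,app = 2.94/0.978 = 3.006.
Since α = 1 + [I]/Ki, [I]/Ki = 3.006 − 1 = 2.006 and Ki = 16.4/2.006 = 8.17 μM.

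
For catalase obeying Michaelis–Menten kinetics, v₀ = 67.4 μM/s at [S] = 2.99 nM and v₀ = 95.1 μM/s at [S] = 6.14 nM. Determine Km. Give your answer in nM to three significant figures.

In reciprocal form, 1/v = (Km/Vmax)·(1/[S]) + 1/Vmax. The two points give (1/[S], 1/v) = (0.3344, 0.01484) and (0.1629, 0.01052).
Slope = (0.01484 − 0.01052)/(0.3344 − 0.1629) = 0.02519; intercept = 0.01484 − 0.02519×0.3344 = 0.006413.
Vmax = 1/intercept = 156 μM/s; Km = slope × Vmax = 0.02519 × 156 = 3.93 nM.

3.93 nM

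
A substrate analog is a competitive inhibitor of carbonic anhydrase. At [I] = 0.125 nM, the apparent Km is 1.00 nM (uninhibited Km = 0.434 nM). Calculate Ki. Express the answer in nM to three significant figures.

Competitive: Km,app = α·Km with α = 1 + [I]/Ki.
α = Km,app/Km = 1.00/0.434 = 2.304.
Ki = [I]/(α − 1) = 0.125/1.304 = 0.0958 nM.

0.0958 nM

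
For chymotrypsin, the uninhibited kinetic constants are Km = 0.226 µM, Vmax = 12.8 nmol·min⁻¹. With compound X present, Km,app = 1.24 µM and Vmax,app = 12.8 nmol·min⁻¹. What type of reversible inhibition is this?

Km increases (0.226 → 1.24 µM) while Vmax is unchanged — the hallmark of competitive inhibition.

competitive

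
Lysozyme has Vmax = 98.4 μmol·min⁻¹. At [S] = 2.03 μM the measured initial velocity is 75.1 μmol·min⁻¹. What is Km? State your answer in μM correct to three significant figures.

v/Vmax = 75.1/98.4 = 0.7632 = [S]/(Km+[S]).
So Km + [S] = [S]/0.7632 = 2.660 μM, giving Km = 2.660 − 2.03 = 0.630 μM.

0.630 μM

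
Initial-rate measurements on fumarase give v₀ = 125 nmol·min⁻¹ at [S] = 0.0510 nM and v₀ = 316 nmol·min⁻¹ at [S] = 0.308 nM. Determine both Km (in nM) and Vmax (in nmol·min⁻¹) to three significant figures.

Km = 0.134 nM; Vmax = 454 nmol·min⁻¹

In reciprocal form, 1/v = (Km/Vmax)·(1/[S]) + 1/Vmax. The two points give (1/[S], 1/v) = (19.61, 0.008000) and (3.247, 0.003165).
Slope = (0.008000 − 0.003165)/(19.61 − 3.247) = 0.0002955; intercept = 0.008000 − 0.0002955×19.61 = 0.002205.
Vmax = 1/intercept = 454 nmol·min⁻¹; Km = slope × Vmax = 0.0002955 × 454 = 0.134 nM.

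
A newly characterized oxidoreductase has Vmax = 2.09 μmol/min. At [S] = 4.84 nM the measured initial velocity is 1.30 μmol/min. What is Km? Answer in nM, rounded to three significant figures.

From v = Vmax[S]/(Km+[S]), Km = [S](Vmax − v)/v.
Km = 4.84 × (2.09 − 1.30) / 1.30 = 3.824/1.30 = 2.94 nM.

2.94 nM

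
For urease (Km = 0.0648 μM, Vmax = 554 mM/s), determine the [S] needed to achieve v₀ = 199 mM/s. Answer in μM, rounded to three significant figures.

0.0363 μM

The required fractional saturation is v/Vmax = 199/554 = 0.3592.
Then [S]/(Km+[S]) = 0.3592 ⇒ [S] = 0.0648 × 0.3592/(1 − 0.3592) = 0.0363 μM.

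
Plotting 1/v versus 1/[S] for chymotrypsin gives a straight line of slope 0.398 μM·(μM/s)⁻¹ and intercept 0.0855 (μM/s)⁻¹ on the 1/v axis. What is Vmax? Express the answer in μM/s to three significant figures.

The y-intercept of a Lineweaver–Burk plot equals 1/Vmax, so Vmax = 1/0.0855 = 11.7 μM/s.

11.7 μM/s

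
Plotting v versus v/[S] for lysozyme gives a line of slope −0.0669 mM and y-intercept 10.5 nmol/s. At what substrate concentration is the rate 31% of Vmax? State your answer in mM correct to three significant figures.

0.0301 mM

The Eadie–Hofstee slope gives Km = 0.0669 mM (slope = −Km).
v/Vmax = [S]/(Km+[S]) = 0.31 ⇒ [S] = Km·0.31/(1−0.31) = 0.0669 × 0.4493 = 0.0301 mM.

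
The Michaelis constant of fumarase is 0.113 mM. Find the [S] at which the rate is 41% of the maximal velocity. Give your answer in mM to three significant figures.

0.0785 mM

v/Vmax = [S]/(Km+[S]) = 0.41, so [S] = Km·0.41/(1 − 0.41) = 0.113 × 0.6949.
[S] = 0.0785 mM.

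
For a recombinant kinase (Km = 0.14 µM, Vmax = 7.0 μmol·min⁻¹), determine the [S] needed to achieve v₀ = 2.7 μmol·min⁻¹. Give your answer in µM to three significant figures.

The required fractional saturation is v/Vmax = 2.7/7.0 = 0.3857.
Then [S]/(Km+[S]) = 0.3857 ⇒ [S] = 0.14 × 0.3857/(1 − 0.3857) = 0.0879 µM.

0.0879 µM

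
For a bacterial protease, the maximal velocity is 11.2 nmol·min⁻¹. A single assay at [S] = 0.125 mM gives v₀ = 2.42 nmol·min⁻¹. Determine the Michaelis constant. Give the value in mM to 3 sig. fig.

From v = Vmax[S]/(Km+[S]), Km = [S](Vmax − v)/v.
Km = 0.125 × (11.2 − 2.42) / 2.42 = 1.098/2.42 = 0.454 mM.

0.454 mM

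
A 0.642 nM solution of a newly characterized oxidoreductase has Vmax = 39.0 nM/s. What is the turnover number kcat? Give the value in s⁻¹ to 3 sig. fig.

60.7 s⁻¹

kcat = Vmax/[E]total = 39.0 nM/s / 0.642 nM = 60.7 s⁻¹.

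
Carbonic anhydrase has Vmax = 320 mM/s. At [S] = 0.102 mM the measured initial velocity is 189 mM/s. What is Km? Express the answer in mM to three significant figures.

0.0707 mM

v/Vmax = 189/320 = 0.5906 = [S]/(Km+[S]).
So Km + [S] = [S]/0.5906 = 0.1727 mM, giving Km = 0.1727 − 0.102 = 0.0707 mM.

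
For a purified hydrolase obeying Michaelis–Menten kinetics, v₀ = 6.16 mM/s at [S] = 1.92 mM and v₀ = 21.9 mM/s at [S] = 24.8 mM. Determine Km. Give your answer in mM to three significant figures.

6.77 mM

From v = Vmax[S]/(Km+[S]), each point gives Vmax = v(Km+[S])/[S].
Equating: 6.16(Km+1.92)/1.92 = 21.9(Km+24.8)/24.8.
3.208·Km + 6.16 = 0.8831·Km + 21.9, so (3.208 − 0.8831)·Km = 21.9 − 6.16.
Km = 15.74/2.325 = 6.77 mM; then Vmax = 6.16(6.77+1.92)/1.92 = 27.9 mM/s.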